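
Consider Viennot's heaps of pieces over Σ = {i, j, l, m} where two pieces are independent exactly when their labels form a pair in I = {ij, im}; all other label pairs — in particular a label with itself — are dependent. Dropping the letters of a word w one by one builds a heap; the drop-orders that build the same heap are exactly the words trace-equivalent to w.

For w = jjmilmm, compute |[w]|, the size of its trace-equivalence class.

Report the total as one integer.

4

#0=j has no predecessor
#1=j depends on [0:j]
#2=m depends on [1:j]
#3=i has no predecessor
#4=l depends on [2:m, 3:i]
#5=m depends on [4:l]
#6=m depends on [5:m]
sources: [0:j, 3:i]
N(rest) = Σ N(rest − s) over sources s of rest; N(one piece) = 1:
  size 1 → [6]=1
  size 2 → [5,6]=1
  size 3 → [4,5,6]=1
  size 4 → [2,4,5,6]=1  [3,4,5,6]=1
  size 5 → [1,2,4,5,6]=1  [2,3,4,5,6]=2
  first=0(j) contributes 3
  first=3(i) contributes 1
|[w]| = 4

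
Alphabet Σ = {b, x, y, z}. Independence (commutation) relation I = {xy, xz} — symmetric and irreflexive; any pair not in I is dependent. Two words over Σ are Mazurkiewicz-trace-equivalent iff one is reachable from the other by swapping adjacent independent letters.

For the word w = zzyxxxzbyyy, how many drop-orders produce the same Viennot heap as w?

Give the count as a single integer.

35

piece 0:z — minimal
piece 1:z rests on {0:z}
piece 2:y rests on {1:z}
piece 3:x — minimal
piece 4:x rests on {3:x}
piece 5:x rests on {4:x}
piece 6:z rests on {2:y}
piece 7:b rests on {5:x, 6:z}
piece 8:y rests on {7:b}
piece 9:y rests on {8:y}
piece 10:y rests on {9:y}
minimal pieces: {0:z, 3:x}
ways to finish when only these pieces remain (= sum over removing one remaining piece with nothing left below it):
  1 left: {10}→1
  2 left: {9,10}→1
  3 left: {8,9,10}→1
  4 left: {7,8,9,10}→1
  5 left: {5,7,8,9,10}→1  {6,7,8,9,10}→1
  6 left: {2,6,7,8,9,10}→1  {4,5,7,8,9,10}→1  {5,6,7,8,9,10}→2
  7 left: {1,2,6,7,8,9,10}→1  {2,5,6,7,8,9,10}→3  {3,4,5,7,8,9,10}→1  {4,5,6,7,8,9,10}→3
  8 left: {0,1,2,6,7,8,9,10}→1  {1,2,5,6,7,8,9,10}→4  {2,4,5,6,7,8,9,10}→6  {3,4,5,6,7,8,9,10}→4
  9 left: {0,1,2,5,6,7,8,9,10}→5  {1,2,4,5,6,7,8,9,10}→10  {2,3,4,5,6,7,8,9,10}→10
  placing 0:z first → 20 extensions
  placing 3:x first → 15 extensions
total linear extensions = 35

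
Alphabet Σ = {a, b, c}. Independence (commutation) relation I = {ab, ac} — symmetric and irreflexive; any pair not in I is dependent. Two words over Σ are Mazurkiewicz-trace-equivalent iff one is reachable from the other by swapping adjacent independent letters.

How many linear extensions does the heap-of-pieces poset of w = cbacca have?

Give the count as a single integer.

15

#0=c has no predecessor
#1=b depends on [0:c]
#2=a has no predecessor
#3=c depends on [1:b]
#4=c depends on [3:c]
#5=a depends on [2:a]
sources: [0:c, 2:a]
N(rest) = Σ N(rest − s) over sources s of rest; N(one piece) = 1:
  size 1 → [4]=1  [5]=1
  size 2 → [2,5]=1  [3,4]=1  [4,5]=2
  size 3 → [1,3,4]=1  [2,4,5]=3  [3,4,5]=3
  size 4 → [0,1,3,4]=1  [1,3,4,5]=4  [2,3,4,5]=6
  first=0(c) contributes 10
  first=2(a) contributes 5
|[w]| = 15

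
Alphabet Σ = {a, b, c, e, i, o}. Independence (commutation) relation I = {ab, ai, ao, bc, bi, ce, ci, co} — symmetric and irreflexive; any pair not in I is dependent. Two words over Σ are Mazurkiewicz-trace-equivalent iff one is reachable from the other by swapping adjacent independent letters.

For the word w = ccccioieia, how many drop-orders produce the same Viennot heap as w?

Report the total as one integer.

196

drop 0:c onto floor
drop 1:c onto {0:c}
drop 2:c onto {1:c}
drop 3:c onto {2:c}
drop 4:i onto floor
drop 5:o onto {4:i}
drop 6:i onto {5:o}
drop 7:e onto {6:i}
drop 8:i onto {7:e}
drop 9:a onto {3:c, 7:e}
ground layer = {0:c, 4:i}
drop-orders for the pieces not yet dropped (sum over which currently-grounded one goes next):
  1 to go: {8} 1  {9} 1
  2 to go: {3,9} 1  {8,9} 2
  3 to go: {2,3,9} 1  {3,8,9} 3  {7,8,9} 2
  4 to go: {1,2,3,9} 1  {2,3,8,9} 4  {3,7,8,9} 5  {6,7,8,9} 2
  5 to go: {0,1,2,3,9} 1  {1,2,3,8,9} 5  {2,3,7,8,9} 9  {3,6,7,8,9} 7  {5,6,7,8,9} 2
  6 to go: {0,1,2,3,8,9} 6  {1,2,3,7,8,9} 14  {2,3,6,7,8,9} 16  {3,5,6,7,8,9} 9  {4,5,6,7,8,9} 2
  7 to go: {0,1,2,3,7,8,9} 20  {1,2,3,6,7,8,9} 30  {2,3,5,6,7,8,9} 25  {3,4,5,6,7,8,9} 11
  8 to go: {0,1,2,3,6,7,8,9} 50  {1,2,3,5,6,7,8,9} 55  {2,3,4,5,6,7,8,9} 36
  if 0:c drops first: 91 orders
  if 4:i drops first: 105 orders
heap linearizations: 196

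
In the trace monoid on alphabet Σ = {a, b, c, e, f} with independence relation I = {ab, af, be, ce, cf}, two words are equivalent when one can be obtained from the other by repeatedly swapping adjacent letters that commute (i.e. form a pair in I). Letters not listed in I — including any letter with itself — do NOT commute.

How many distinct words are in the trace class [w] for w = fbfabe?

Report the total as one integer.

piece 0:f — minimal
piece 1:b rests on {0:f}
piece 2:f rests on {1:b}
piece 3:a — minimal
piece 4:b rests on {2:f}
piece 5:e rests on {2:f, 3:a}
minimal pieces: {0:f, 3:a}
ways to finish when only these pieces remain (= sum over removing one remaining piece with nothing left below it):
  1 left: {4}→1  {5}→1
  2 left: {3,5}→1  {4,5}→2
  3 left: {2,4,5}→2  {3,4,5}→3
  4 left: {1,2,4,5}→2  {2,3,4,5}→5
  placing 0:f first → 7 extensions
  placing 3:a first → 2 extensions
total linear extensions = 9

9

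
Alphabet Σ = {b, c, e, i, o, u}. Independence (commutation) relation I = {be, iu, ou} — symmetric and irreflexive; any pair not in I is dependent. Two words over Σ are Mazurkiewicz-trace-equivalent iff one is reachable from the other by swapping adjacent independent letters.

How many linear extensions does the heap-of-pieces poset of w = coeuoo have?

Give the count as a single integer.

#0=c has no predecessor
#1=o depends on [0:c]
#2=e depends on [1:o]
#3=u depends on [2:e]
#4=o depends on [2:e]
#5=o depends on [4:o]
sources: [0:c]
N(rest) = Σ N(rest − s) over sources s of rest; N(one piece) = 1:
  size 1 → [3]=1  [5]=1
  size 2 → [3,5]=2  [4,5]=1
  size 3 → [3,4,5]=3
  size 4 → [2,3,4,5]=3
  first=0(c) contributes 3

3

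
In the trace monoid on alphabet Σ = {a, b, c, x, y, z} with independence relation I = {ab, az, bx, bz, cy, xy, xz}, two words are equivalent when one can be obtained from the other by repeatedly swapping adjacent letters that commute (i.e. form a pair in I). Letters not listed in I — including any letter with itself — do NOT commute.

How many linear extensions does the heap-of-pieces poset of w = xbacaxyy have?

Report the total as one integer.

9

piece 0:x — minimal
piece 1:b — minimal
piece 2:a rests on {0:x}
piece 3:c rests on {1:b, 2:a}
piece 4:a rests on {3:c}
piece 5:x rests on {4:a}
piece 6:y rests on {4:a}
piece 7:y rests on {6:y}
minimal pieces: {0:x, 1:b}
ways to finish when only these pieces remain (= sum over removing one remaining piece with nothing left below it):
  1 left: {5}→1  {7}→1
  2 left: {5,7}→2  {6,7}→1
  3 left: {5,6,7}→3
  4 left: {4,5,6,7}→3
  5 left: {3,4,5,6,7}→3
  6 left: {1,3,4,5,6,7}→3  {2,3,4,5,6,7}→3
  placing 0:x first → 6 extensions
  placing 1:b first → 3 extensions
total linear extensions = 9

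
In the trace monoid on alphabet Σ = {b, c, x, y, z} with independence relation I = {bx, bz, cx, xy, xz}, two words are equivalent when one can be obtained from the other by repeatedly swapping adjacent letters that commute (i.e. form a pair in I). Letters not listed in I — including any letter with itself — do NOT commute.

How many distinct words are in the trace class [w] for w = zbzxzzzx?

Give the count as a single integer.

168

piece 0:z — minimal
piece 1:b — minimal
piece 2:z rests on {0:z}
piece 3:x — minimal
piece 4:z rests on {2:z}
piece 5:z rests on {4:z}
piece 6:z rests on {5:z}
piece 7:x rests on {3:x}
minimal pieces: {0:z, 1:b, 3:x}
ways to finish when only these pieces remain (= sum over removing one remaining piece with nothing left below it):
  1 left: {1}→1  {6}→1  {7}→1
  2 left: {1,6}→2  {1,7}→2  {3,7}→1  {5,6}→1  {6,7}→2
  3 left: {1,3,7}→3  {1,5,6}→3  {1,6,7}→6  {3,6,7}→3  {4,5,6}→1  {5,6,7}→3
  4 left: {1,3,6,7}→12  {1,4,5,6}→4  {1,5,6,7}→12  {2,4,5,6}→1  {3,5,6,7}→6  {4,5,6,7}→4
  5 left: {0,2,4,5,6}→1  {1,2,4,5,6}→5  {1,3,5,6,7}→30  {1,4,5,6,7}→20  {2,4,5,6,7}→5  {3,4,5,6,7}→10
  6 left: {0,1,2,4,5,6}→6  {0,2,4,5,6,7}→6  {1,2,4,5,6,7}→30  {1,3,4,5,6,7}→60  {2,3,4,5,6,7}→15
  placing 0:z first → 105 extensions
  placing 1:b first → 21 extensions
  placing 3:x first → 42 extensions
total linear extensions = 168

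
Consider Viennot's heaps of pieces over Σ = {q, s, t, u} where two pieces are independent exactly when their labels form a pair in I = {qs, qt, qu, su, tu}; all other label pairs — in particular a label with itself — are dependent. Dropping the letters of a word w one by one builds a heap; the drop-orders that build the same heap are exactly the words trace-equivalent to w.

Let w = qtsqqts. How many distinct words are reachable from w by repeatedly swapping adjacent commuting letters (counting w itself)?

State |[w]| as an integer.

0(q) covers ∅
1(t) covers ∅
2(s) covers 1:t
3(q) covers 0:q
4(q) covers 3:q
5(t) covers 2:s
6(s) covers 5:t
floor of heap: 0:q, 1:t
completions by unplaced set U, small U first (add the entries for U minus each lowest piece of U):
  |U|=1: {4}:1  {6}:1
  |U|=2: {3,4}:1  {4,6}:2  {5,6}:1
  |U|=3: {0,3,4}:1  {2,5,6}:1  {3,4,6}:3  {4,5,6}:3
  |U|=4: {0,3,4,6}:4  {1,2,5,6}:1  {2,4,5,6}:4  {3,4,5,6}:6
  |U|=5: {0,3,4,5,6}:10  {1,2,4,5,6}:5  {2,3,4,5,6}:10
  start at 0(q): 15
  start at 1(t): 20
sum over floor = 35

35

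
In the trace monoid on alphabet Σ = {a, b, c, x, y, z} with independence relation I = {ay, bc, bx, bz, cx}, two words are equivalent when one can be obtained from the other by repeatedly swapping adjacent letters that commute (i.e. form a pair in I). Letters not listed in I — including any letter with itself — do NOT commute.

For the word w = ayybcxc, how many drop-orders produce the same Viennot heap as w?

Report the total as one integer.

36

0(a) covers ∅
1(y) covers ∅
2(y) covers 1:y
3(b) covers 0:a, 2:y
4(c) covers 0:a, 2:y
5(x) covers 0:a, 2:y
6(c) covers 4:c
floor of heap: 0:a, 1:y
completions by unplaced set U, small U first (add the entries for U minus each lowest piece of U):
  |U|=1: {3}:1  {5}:1  {6}:1
  |U|=2: {3,5}:2  {3,6}:2  {4,6}:1  {5,6}:2
  |U|=3: {3,4,6}:3  {3,5,6}:6  {4,5,6}:3
  |U|=4: {3,4,5,6}:12
  |U|=5: {0,3,4,5,6}:12  {2,3,4,5,6}:12
  start at 0(a): 12
  start at 1(y): 24
sum over floor = 36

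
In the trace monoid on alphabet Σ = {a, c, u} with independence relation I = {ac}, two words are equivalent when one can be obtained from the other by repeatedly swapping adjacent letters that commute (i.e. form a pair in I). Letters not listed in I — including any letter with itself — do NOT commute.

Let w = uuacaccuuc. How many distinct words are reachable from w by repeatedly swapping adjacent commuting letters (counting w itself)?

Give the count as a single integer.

drop 0:u onto floor
drop 1:u onto {0:u}
drop 2:a onto {1:u}
drop 3:c onto {1:u}
drop 4:a onto {2:a}
drop 5:c onto {3:c}
drop 6:c onto {5:c}
drop 7:u onto {4:a, 6:c}
drop 8:u onto {7:u}
drop 9:c onto {8:u}
ground layer = {0:u}
drop-orders for the pieces not yet dropped (sum over which currently-grounded one goes next):
  1 to go: {9} 1
  2 to go: {8,9} 1
  3 to go: {7,8,9} 1
  4 to go: {4,7,8,9} 1  {6,7,8,9} 1
  5 to go: {2,4,7,8,9} 1  {4,6,7,8,9} 2  {5,6,7,8,9} 1
  6 to go: {2,4,6,7,8,9} 3  {3,5,6,7,8,9} 1  {4,5,6,7,8,9} 3
  7 to go: {2,4,5,6,7,8,9} 6  {3,4,5,6,7,8,9} 4
  8 to go: {2,3,4,5,6,7,8,9} 10
  if 0:u drops first: 10 orders

10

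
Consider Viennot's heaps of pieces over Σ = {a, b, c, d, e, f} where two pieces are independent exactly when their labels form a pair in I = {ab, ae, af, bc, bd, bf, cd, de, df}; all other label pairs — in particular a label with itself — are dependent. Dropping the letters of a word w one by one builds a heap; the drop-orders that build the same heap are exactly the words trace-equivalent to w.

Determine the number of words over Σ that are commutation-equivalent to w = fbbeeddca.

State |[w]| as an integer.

piece 0:f — minimal
piece 1:b — minimal
piece 2:b rests on {1:b}
piece 3:e rests on {0:f, 2:b}
piece 4:e rests on {3:e}
piece 5:d — minimal
piece 6:d rests on {5:d}
piece 7:c rests on {4:e}
piece 8:a rests on {6:d, 7:c}
minimal pieces: {0:f, 1:b, 5:d}
ways to finish when only these pieces remain (= sum over removing one remaining piece with nothing left below it):
  1 left: {8}→1
  2 left: {6,8}→1  {7,8}→1
  3 left: {4,7,8}→1  {5,6,8}→1  {6,7,8}→2
  4 left: {3,4,7,8}→1  {4,6,7,8}→3  {5,6,7,8}→3
  5 left: {0,3,4,7,8}→1  {2,3,4,7,8}→1  {3,4,6,7,8}→4  {4,5,6,7,8}→6
  6 left: {0,2,3,4,7,8}→2  {0,3,4,6,7,8}→5  {1,2,3,4,7,8}→1  {2,3,4,6,7,8}→5  {3,4,5,6,7,8}→10
  7 left: {0,1,2,3,4,7,8}→3  {0,2,3,4,6,7,8}→12  {0,3,4,5,6,7,8}→15  {1,2,3,4,6,7,8}→6  {2,3,4,5,6,7,8}→15
  placing 0:f first → 21 extensions
  placing 1:b first → 42 extensions
  placing 5:d first → 21 extensions
total linear extensions = 84

84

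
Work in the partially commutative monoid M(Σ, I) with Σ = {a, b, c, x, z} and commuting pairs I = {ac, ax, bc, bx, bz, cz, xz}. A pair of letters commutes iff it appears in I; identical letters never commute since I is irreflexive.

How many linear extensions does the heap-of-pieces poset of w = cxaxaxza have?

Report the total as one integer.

piece 0:c — minimal
piece 1:x rests on {0:c}
piece 2:a — minimal
piece 3:x rests on {1:x}
piece 4:a rests on {2:a}
piece 5:x rests on {3:x}
piece 6:z rests on {4:a}
piece 7:a rests on {6:z}
minimal pieces: {0:c, 2:a}
ways to finish when only these pieces remain (= sum over removing one remaining piece with nothing left below it):
  1 left: {5}→1  {7}→1
  2 left: {3,5}→1  {5,7}→2  {6,7}→1
  3 left: {1,3,5}→1  {3,5,7}→3  {4,6,7}→1  {5,6,7}→3
  4 left: {0,1,3,5}→1  {1,3,5,7}→4  {2,4,6,7}→1  {3,5,6,7}→6  {4,5,6,7}→4
  5 left: {0,1,3,5,7}→5  {1,3,5,6,7}→10  {2,4,5,6,7}→5  {3,4,5,6,7}→10
  6 left: {0,1,3,5,6,7}→15  {1,3,4,5,6,7}→20  {2,3,4,5,6,7}→15
  placing 0:c first → 35 extensions
  placing 2:a first → 35 extensions
total linear extensions = 70

70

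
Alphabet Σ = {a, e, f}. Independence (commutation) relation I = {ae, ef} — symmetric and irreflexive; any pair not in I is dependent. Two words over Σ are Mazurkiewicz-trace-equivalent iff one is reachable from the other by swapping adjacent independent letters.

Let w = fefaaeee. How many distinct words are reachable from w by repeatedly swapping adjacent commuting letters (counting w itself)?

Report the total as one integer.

drop 0:f onto floor
drop 1:e onto floor
drop 2:f onto {0:f}
drop 3:a onto {2:f}
drop 4:a onto {3:a}
drop 5:e onto {1:e}
drop 6:e onto {5:e}
drop 7:e onto {6:e}
ground layer = {0:f, 1:e}
drop-orders for the pieces not yet dropped (sum over which currently-grounded one goes next):
  1 to go: {4} 1  {7} 1
  2 to go: {3,4} 1  {4,7} 2  {6,7} 1
  3 to go: {2,3,4} 1  {3,4,7} 3  {4,6,7} 3  {5,6,7} 1
  4 to go: {0,2,3,4} 1  {1,5,6,7} 1  {2,3,4,7} 4  {3,4,6,7} 6  {4,5,6,7} 4
  5 to go: {0,2,3,4,7} 5  {1,4,5,6,7} 5  {2,3,4,6,7} 10  {3,4,5,6,7} 10
  6 to go: {0,2,3,4,6,7} 15  {1,3,4,5,6,7} 15  {2,3,4,5,6,7} 20
  if 0:f drops first: 35 orders
  if 1:e drops first: 35 orders
heap linearizations: 70

70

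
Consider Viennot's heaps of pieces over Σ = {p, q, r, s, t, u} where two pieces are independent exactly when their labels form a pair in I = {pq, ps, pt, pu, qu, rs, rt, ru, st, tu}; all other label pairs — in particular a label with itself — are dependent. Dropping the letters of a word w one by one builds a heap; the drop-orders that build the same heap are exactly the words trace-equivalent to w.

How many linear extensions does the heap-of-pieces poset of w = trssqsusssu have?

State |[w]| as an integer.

#0=t has no predecessor
#1=r has no predecessor
#2=s has no predecessor
#3=s depends on [2:s]
#4=q depends on [0:t, 1:r, 3:s]
#5=s depends on [4:q]
#6=u depends on [5:s]
#7=s depends on [6:u]
#8=s depends on [7:s]
#9=s depends on [8:s]
#10=u depends on [9:s]
sources: [0:t, 1:r, 2:s]
N(rest) = Σ N(rest − s) over sources s of rest; N(one piece) = 1:
  size 1 → [10]=1
  size 2 → [9,10]=1
  size 3 → [8,9,10]=1
  size 4 → [7,8,9,10]=1
  size 5 → [6,7,8,9,10]=1
  size 6 → [5,6,7,8,9,10]=1
  size 7 → [4,5,6,7,8,9,10]=1
  size 8 → [0,4,5,6,7,8,9,10]=1  [1,4,5,6,7,8,9,10]=1  [3,4,5,6,7,8,9,10]=1
  size 9 → [0,1,4,5,6,7,8,9,10]=2  [0,3,4,5,6,7,8,9,10]=2  [1,3,4,5,6,7,8,9,10]=2  [2,3,4,5,6,7,8,9,10]=1
  first=0(t) contributes 3
  first=1(r) contributes 3
  first=2(s) contributes 6
|[w]| = 12

12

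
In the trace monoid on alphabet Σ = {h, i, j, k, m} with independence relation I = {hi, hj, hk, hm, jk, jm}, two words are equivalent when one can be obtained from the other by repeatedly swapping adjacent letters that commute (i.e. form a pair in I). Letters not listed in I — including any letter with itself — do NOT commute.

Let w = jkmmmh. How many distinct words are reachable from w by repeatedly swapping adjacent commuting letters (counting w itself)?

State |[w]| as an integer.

30

0(j) covers ∅
1(k) covers ∅
2(m) covers 1:k
3(m) covers 2:m
4(m) covers 3:m
5(h) covers ∅
floor of heap: 0:j, 1:k, 5:h
completions by unplaced set U, small U first (add the entries for U minus each lowest piece of U):
  |U|=1: {0}:1  {4}:1  {5}:1
  |U|=2: {0,4}:2  {0,5}:2  {3,4}:1  {4,5}:2
  |U|=3: {0,3,4}:3  {0,4,5}:6  {2,3,4}:1  {3,4,5}:3
  |U|=4: {0,2,3,4}:4  {0,3,4,5}:12  {1,2,3,4}:1  {2,3,4,5}:4
  start at 0(j): 5
  start at 1(k): 20
  start at 5(h): 5
sum over floor = 30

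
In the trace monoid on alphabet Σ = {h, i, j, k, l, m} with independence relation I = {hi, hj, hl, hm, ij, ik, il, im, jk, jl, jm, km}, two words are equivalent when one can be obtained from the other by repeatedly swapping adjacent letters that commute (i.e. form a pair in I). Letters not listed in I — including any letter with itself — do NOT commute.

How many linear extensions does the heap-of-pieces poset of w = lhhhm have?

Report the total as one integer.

piece 0:l — minimal
piece 1:h — minimal
piece 2:h rests on {1:h}
piece 3:h rests on {2:h}
piece 4:m rests on {0:l}
minimal pieces: {0:l, 1:h}
ways to finish when only these pieces remain (= sum over removing one remaining piece with nothing left below it):
  1 left: {3}→1  {4}→1
  2 left: {0,4}→1  {2,3}→1  {3,4}→2
  3 left: {0,3,4}→3  {1,2,3}→1  {2,3,4}→3
  placing 0:l first → 4 extensions
  placing 1:h first → 6 extensions
total linear extensions = 10

10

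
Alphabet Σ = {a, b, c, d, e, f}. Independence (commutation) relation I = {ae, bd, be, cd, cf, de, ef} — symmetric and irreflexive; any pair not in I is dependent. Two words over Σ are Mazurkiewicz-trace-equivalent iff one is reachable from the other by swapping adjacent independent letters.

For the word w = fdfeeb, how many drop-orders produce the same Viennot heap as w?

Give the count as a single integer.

15

0(f) covers ∅
1(d) covers 0:f
2(f) covers 1:d
3(e) covers ∅
4(e) covers 3:e
5(b) covers 2:f
floor of heap: 0:f, 3:e
completions by unplaced set U, small U first (add the entries for U minus each lowest piece of U):
  |U|=1: {4}:1  {5}:1
  |U|=2: {2,5}:1  {3,4}:1  {4,5}:2
  |U|=3: {1,2,5}:1  {2,4,5}:3  {3,4,5}:3
  |U|=4: {0,1,2,5}:1  {1,2,4,5}:4  {2,3,4,5}:6
  start at 0(f): 10
  start at 3(e): 5
sum over floor = 15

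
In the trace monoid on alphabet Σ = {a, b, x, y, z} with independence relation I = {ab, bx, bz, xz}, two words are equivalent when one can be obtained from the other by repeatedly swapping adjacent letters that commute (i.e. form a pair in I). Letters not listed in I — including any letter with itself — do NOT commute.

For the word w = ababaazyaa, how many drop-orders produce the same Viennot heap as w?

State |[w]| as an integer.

21

drop 0:a onto floor
drop 1:b onto floor
drop 2:a onto {0:a}
drop 3:b onto {1:b}
drop 4:a onto {2:a}
drop 5:a onto {4:a}
drop 6:z onto {5:a}
drop 7:y onto {3:b, 6:z}
drop 8:a onto {7:y}
drop 9:a onto {8:a}
ground layer = {0:a, 1:b}
drop-orders for the pieces not yet dropped (sum over which currently-grounded one goes next):
  1 to go: {9} 1
  2 to go: {8,9} 1
  3 to go: {7,8,9} 1
  4 to go: {3,7,8,9} 1  {6,7,8,9} 1
  5 to go: {1,3,7,8,9} 1  {3,6,7,8,9} 2  {5,6,7,8,9} 1
  6 to go: {1,3,6,7,8,9} 3  {3,5,6,7,8,9} 3  {4,5,6,7,8,9} 1
  7 to go: {1,3,5,6,7,8,9} 6  {2,4,5,6,7,8,9} 1  {3,4,5,6,7,8,9} 4
  8 to go: {0,2,4,5,6,7,8,9} 1  {1,3,4,5,6,7,8,9} 10  {2,3,4,5,6,7,8,9} 5
  if 0:a drops first: 15 orders
  if 1:b drops first: 6 orders
heap linearizations: 21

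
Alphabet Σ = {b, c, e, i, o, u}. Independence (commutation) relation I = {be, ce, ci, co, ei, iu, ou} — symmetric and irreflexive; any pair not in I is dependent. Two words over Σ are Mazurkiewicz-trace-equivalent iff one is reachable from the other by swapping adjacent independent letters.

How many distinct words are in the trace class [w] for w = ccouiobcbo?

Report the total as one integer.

20

piece 0:c — minimal
piece 1:c rests on {0:c}
piece 2:o — minimal
piece 3:u rests on {1:c}
piece 4:i rests on {2:o}
piece 5:o rests on {4:i}
piece 6:b rests on {3:u, 5:o}
piece 7:c rests on {6:b}
piece 8:b rests on {7:c}
piece 9:o rests on {8:b}
minimal pieces: {0:c, 2:o}
ways to finish when only these pieces remain (= sum over removing one remaining piece with nothing left below it):
  1 left: {9}→1
  2 left: {8,9}→1
  3 left: {7,8,9}→1
  4 left: {6,7,8,9}→1
  5 left: {3,6,7,8,9}→1  {5,6,7,8,9}→1
  6 left: {1,3,6,7,8,9}→1  {3,5,6,7,8,9}→2  {4,5,6,7,8,9}→1
  7 left: {0,1,3,6,7,8,9}→1  {1,3,5,6,7,8,9}→3  {2,4,5,6,7,8,9}→1  {3,4,5,6,7,8,9}→3
  8 left: {0,1,3,5,6,7,8,9}→4  {1,3,4,5,6,7,8,9}→6  {2,3,4,5,6,7,8,9}→4
  placing 0:c first → 10 extensions
  placing 2:o first → 10 extensions
total linear extensions = 20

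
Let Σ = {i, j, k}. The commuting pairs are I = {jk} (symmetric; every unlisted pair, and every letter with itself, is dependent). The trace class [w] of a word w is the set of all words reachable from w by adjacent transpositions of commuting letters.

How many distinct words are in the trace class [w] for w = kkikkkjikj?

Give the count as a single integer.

#0=k has no predecessor
#1=k depends on [0:k]
#2=i depends on [1:k]
#3=k depends on [2:i]
#4=k depends on [3:k]
#5=k depends on [4:k]
#6=j depends on [2:i]
#7=i depends on [5:k, 6:j]
#8=k depends on [7:i]
#9=j depends on [7:i]
sources: [0:k]
N(rest) = Σ N(rest − s) over sources s of rest; N(one piece) = 1:
  size 1 → [8]=1  [9]=1
  size 2 → [8,9]=2
  size 3 → [7,8,9]=2
  size 4 → [5,7,8,9]=2  [6,7,8,9]=2
  size 5 → [4,5,7,8,9]=2  [5,6,7,8,9]=4
  size 6 → [3,4,5,7,8,9]=2  [4,5,6,7,8,9]=6
  size 7 → [3,4,5,6,7,8,9]=8
  size 8 → [2,3,4,5,6,7,8,9]=8
  first=0(k) contributes 8

8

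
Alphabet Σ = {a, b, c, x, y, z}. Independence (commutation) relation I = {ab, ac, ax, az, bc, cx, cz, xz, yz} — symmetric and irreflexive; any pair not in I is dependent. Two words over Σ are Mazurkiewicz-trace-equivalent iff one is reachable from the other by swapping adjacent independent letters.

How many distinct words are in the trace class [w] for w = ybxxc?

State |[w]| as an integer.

0(y) covers ∅
1(b) covers 0:y
2(x) covers 1:b
3(x) covers 2:x
4(c) covers 0:y
floor of heap: 0:y
completions by unplaced set U, small U first (add the entries for U minus each lowest piece of U):
  |U|=1: {3}:1  {4}:1
  |U|=2: {2,3}:1  {3,4}:2
  |U|=3: {1,2,3}:1  {2,3,4}:3
  start at 0(y): 4

4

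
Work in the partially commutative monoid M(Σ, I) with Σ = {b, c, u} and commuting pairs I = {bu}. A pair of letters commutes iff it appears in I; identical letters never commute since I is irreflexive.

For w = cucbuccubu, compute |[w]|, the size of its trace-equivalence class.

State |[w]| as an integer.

6

0(c) covers ∅
1(u) covers 0:c
2(c) covers 1:u
3(b) covers 2:c
4(u) covers 2:c
5(c) covers 3:b, 4:u
6(c) covers 5:c
7(u) covers 6:c
8(b) covers 6:c
9(u) covers 7:u
floor of heap: 0:c
completions by unplaced set U, small U first (add the entries for U minus each lowest piece of U):
  |U|=1: {8}:1  {9}:1
  |U|=2: {7,9}:1  {8,9}:2
  |U|=3: {7,8,9}:3
  |U|=4: {6,7,8,9}:3
  |U|=5: {5,6,7,8,9}:3
  |U|=6: {3,5,6,7,8,9}:3  {4,5,6,7,8,9}:3
  |U|=7: {3,4,5,6,7,8,9}:6
  |U|=8: {2,3,4,5,6,7,8,9}:6
  start at 0(c): 6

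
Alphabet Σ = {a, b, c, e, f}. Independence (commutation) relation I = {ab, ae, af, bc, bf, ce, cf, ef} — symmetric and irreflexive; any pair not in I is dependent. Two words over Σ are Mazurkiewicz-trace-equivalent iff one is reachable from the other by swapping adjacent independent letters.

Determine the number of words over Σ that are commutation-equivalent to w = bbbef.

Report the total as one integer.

0(b) covers ∅
1(b) covers 0:b
2(b) covers 1:b
3(e) covers 2:b
4(f) covers ∅
floor of heap: 0:b, 4:f
completions by unplaced set U, small U first (add the entries for U minus each lowest piece of U):
  |U|=1: {3}:1  {4}:1
  |U|=2: {2,3}:1  {3,4}:2
  |U|=3: {1,2,3}:1  {2,3,4}:3
  start at 0(b): 4
  start at 4(f): 1
sum over floor = 5

5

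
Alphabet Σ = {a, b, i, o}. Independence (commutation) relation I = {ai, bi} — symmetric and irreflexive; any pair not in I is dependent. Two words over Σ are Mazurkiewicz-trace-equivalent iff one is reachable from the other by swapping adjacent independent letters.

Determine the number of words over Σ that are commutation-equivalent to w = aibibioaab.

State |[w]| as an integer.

20

drop 0:a onto floor
drop 1:i onto floor
drop 2:b onto {0:a}
drop 3:i onto {1:i}
drop 4:b onto {2:b}
drop 5:i onto {3:i}
drop 6:o onto {4:b, 5:i}
drop 7:a onto {6:o}
drop 8:a onto {7:a}
drop 9:b onto {8:a}
ground layer = {0:a, 1:i}
drop-orders for the pieces not yet dropped (sum over which currently-grounded one goes next):
  1 to go: {9} 1
  2 to go: {8,9} 1
  3 to go: {7,8,9} 1
  4 to go: {6,7,8,9} 1
  5 to go: {4,6,7,8,9} 1  {5,6,7,8,9} 1
  6 to go: {2,4,6,7,8,9} 1  {3,5,6,7,8,9} 1  {4,5,6,7,8,9} 2
  7 to go: {0,2,4,6,7,8,9} 1  {1,3,5,6,7,8,9} 1  {2,4,5,6,7,8,9} 3  {3,4,5,6,7,8,9} 3
  8 to go: {0,2,4,5,6,7,8,9} 4  {1,3,4,5,6,7,8,9} 4  {2,3,4,5,6,7,8,9} 6
  if 0:a drops first: 10 orders
  if 1:i drops first: 10 orders
heap linearizations: 20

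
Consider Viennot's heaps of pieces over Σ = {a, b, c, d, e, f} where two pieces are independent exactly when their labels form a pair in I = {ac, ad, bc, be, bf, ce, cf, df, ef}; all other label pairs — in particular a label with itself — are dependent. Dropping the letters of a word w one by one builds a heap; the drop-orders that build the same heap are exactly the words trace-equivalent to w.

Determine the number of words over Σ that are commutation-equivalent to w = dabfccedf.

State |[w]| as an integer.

698

0(d) covers ∅
1(a) covers ∅
2(b) covers 0:d, 1:a
3(f) covers 1:a
4(c) covers 0:d
5(c) covers 4:c
6(e) covers 0:d, 1:a
7(d) covers 2:b, 5:c, 6:e
8(f) covers 3:f
floor of heap: 0:d, 1:a
completions by unplaced set U, small U first (add the entries for U minus each lowest piece of U):
  |U|=1: {7}:1  {8}:1
  |U|=2: {2,7}:1  {3,8}:1  {5,7}:1  {6,7}:1  {7,8}:2
  |U|=3: {2,5,7}:2  {2,6,7}:2  {2,7,8}:3  {3,7,8}:3  {4,5,7}:1  {5,6,7}:2  {5,7,8}:3  {6,7,8}:3
  |U|=4: {2,3,7,8}:6  {2,4,5,7}:3  {2,5,6,7}:6  {2,5,7,8}:8  {2,6,7,8}:8  {3,5,7,8}:6  {3,6,7,8}:6  {4,5,6,7}:3  {4,5,7,8}:4  {5,6,7,8}:8
  |U|=5: {2,3,5,7,8}:20  {2,3,6,7,8}:20  {2,4,5,6,7}:12  {2,4,5,7,8}:15  {2,5,6,7,8}:30  {3,4,5,7,8}:10  {3,5,6,7,8}:20  {4,5,6,7,8}:15
  |U|=6: {0,2,4,5,6,7}:12  {1,2,3,6,7,8}:20  {2,3,4,5,7,8}:45  {2,3,5,6,7,8}:90  {2,4,5,6,7,8}:72  {3,4,5,6,7,8}:45
  |U|=7: {0,2,4,5,6,7,8}:84  {1,2,3,5,6,7,8}:110  {2,3,4,5,6,7,8}:252
  start at 0(d): 362
  start at 1(a): 336
sum over floor = 698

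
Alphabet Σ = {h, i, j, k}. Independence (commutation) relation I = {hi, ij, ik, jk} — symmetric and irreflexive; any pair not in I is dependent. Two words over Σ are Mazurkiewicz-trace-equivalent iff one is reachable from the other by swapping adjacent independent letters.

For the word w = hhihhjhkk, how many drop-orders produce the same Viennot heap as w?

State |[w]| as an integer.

drop 0:h onto floor
drop 1:h onto {0:h}
drop 2:i onto floor
drop 3:h onto {1:h}
drop 4:h onto {3:h}
drop 5:j onto {4:h}
drop 6:h onto {5:j}
drop 7:k onto {6:h}
drop 8:k onto {7:k}
ground layer = {0:h, 2:i}
drop-orders for the pieces not yet dropped (sum over which currently-grounded one goes next):
  1 to go: {2} 1  {8} 1
  2 to go: {2,8} 2  {7,8} 1
  3 to go: {2,7,8} 3  {6,7,8} 1
  4 to go: {2,6,7,8} 4  {5,6,7,8} 1
  5 to go: {2,5,6,7,8} 5  {4,5,6,7,8} 1
  6 to go: {2,4,5,6,7,8} 6  {3,4,5,6,7,8} 1
  7 to go: {1,3,4,5,6,7,8} 1  {2,3,4,5,6,7,8} 7
  if 0:h drops first: 8 orders
  if 2:i drops first: 1 orders
heap linearizations: 9

9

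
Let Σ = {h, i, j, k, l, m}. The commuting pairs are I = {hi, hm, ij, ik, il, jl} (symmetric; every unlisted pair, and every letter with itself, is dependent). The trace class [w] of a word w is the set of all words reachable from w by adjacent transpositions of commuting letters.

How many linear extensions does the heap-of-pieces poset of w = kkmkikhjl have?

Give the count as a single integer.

12

piece 0:k — minimal
piece 1:k rests on {0:k}
piece 2:m rests on {1:k}
piece 3:k rests on {2:m}
piece 4:i rests on {2:m}
piece 5:k rests on {3:k}
piece 6:h rests on {5:k}
piece 7:j rests on {6:h}
piece 8:l rests on {6:h}
minimal pieces: {0:k}
ways to finish when only these pieces remain (= sum over removing one remaining piece with nothing left below it):
  1 left: {4}→1  {7}→1  {8}→1
  2 left: {4,7}→2  {4,8}→2  {7,8}→2
  3 left: {4,7,8}→6  {6,7,8}→2
  4 left: {4,6,7,8}→8  {5,6,7,8}→2
  5 left: {3,5,6,7,8}→2  {4,5,6,7,8}→10
  6 left: {3,4,5,6,7,8}→12
  7 left: {2,3,4,5,6,7,8}→12
  placing 0:k first → 12 extensions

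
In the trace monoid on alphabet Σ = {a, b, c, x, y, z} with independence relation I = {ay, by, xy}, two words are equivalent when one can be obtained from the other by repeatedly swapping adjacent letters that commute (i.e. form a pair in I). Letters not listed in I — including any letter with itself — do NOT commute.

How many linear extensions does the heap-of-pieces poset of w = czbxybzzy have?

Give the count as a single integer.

#0=c has no predecessor
#1=z depends on [0:c]
#2=b depends on [1:z]
#3=x depends on [2:b]
#4=y depends on [1:z]
#5=b depends on [3:x]
#6=z depends on [4:y, 5:b]
#7=z depends on [6:z]
#8=y depends on [7:z]
sources: [0:c]
N(rest) = Σ N(rest − s) over sources s of rest; N(one piece) = 1:
  size 1 → [8]=1
  size 2 → [7,8]=1
  size 3 → [6,7,8]=1
  size 4 → [4,6,7,8]=1  [5,6,7,8]=1
  size 5 → [3,5,6,7,8]=1  [4,5,6,7,8]=2
  size 6 → [2,3,5,6,7,8]=1  [3,4,5,6,7,8]=3
  size 7 → [2,3,4,5,6,7,8]=4
  first=0(c) contributes 4

4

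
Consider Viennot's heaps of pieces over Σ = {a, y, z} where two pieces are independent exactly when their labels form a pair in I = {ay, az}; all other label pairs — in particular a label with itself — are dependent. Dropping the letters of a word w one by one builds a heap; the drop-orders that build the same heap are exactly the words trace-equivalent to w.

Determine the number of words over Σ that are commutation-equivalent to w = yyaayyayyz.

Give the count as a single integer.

piece 0:y — minimal
piece 1:y rests on {0:y}
piece 2:a — minimal
piece 3:a rests on {2:a}
piece 4:y rests on {1:y}
piece 5:y rests on {4:y}
piece 6:a rests on {3:a}
piece 7:y rests on {5:y}
piece 8:y rests on {7:y}
piece 9:z rests on {8:y}
minimal pieces: {0:y, 2:a}
ways to finish when only these pieces remain (= sum over removing one remaining piece with nothing left below it):
  1 left: {6}→1  {9}→1
  2 left: {3,6}→1  {6,9}→2  {8,9}→1
  3 left: {2,3,6}→1  {3,6,9}→3  {6,8,9}→3  {7,8,9}→1
  4 left: {2,3,6,9}→4  {3,6,8,9}→6  {5,7,8,9}→1  {6,7,8,9}→4
  5 left: {2,3,6,8,9}→10  {3,6,7,8,9}→10  {4,5,7,8,9}→1  {5,6,7,8,9}→5
  6 left: {1,4,5,7,8,9}→1  {2,3,6,7,8,9}→20  {3,5,6,7,8,9}→15  {4,5,6,7,8,9}→6
  7 left: {0,1,4,5,7,8,9}→1  {1,4,5,6,7,8,9}→7  {2,3,5,6,7,8,9}→35  {3,4,5,6,7,8,9}→21
  8 left: {0,1,4,5,6,7,8,9}→8  {1,3,4,5,6,7,8,9}→28  {2,3,4,5,6,7,8,9}→56
  placing 0:y first → 84 extensions
  placing 2:a first → 36 extensions
total linear extensions = 120

120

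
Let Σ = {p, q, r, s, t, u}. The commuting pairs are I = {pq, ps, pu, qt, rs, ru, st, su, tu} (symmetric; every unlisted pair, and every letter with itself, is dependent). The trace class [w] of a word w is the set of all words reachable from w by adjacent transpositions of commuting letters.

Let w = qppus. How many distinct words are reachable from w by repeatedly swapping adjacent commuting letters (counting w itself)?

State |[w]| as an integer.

20

piece 0:q — minimal
piece 1:p — minimal
piece 2:p rests on {1:p}
piece 3:u rests on {0:q}
piece 4:s rests on {0:q}
minimal pieces: {0:q, 1:p}
ways to finish when only these pieces remain (= sum over removing one remaining piece with nothing left below it):
  1 left: {2}→1  {3}→1  {4}→1
  2 left: {1,2}→1  {2,3}→2  {2,4}→2  {3,4}→2
  3 left: {0,3,4}→2  {1,2,3}→3  {1,2,4}→3  {2,3,4}→6
  placing 0:q first → 12 extensions
  placing 1:p first → 8 extensions
total linear extensions = 20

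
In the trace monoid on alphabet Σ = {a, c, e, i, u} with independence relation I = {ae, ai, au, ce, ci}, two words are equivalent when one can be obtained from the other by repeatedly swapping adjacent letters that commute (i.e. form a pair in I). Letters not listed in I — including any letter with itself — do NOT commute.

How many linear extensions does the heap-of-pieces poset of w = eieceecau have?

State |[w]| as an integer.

77

0(e) covers ∅
1(i) covers 0:e
2(e) covers 1:i
3(c) covers ∅
4(e) covers 2:e
5(e) covers 4:e
6(c) covers 3:c
7(a) covers 6:c
8(u) covers 5:e, 6:c
floor of heap: 0:e, 3:c
completions by unplaced set U, small U first (add the entries for U minus each lowest piece of U):
  |U|=1: {7}:1  {8}:1
  |U|=2: {5,8}:1  {7,8}:2
  |U|=3: {4,5,8}:1  {5,7,8}:3  {6,7,8}:2
  |U|=4: {2,4,5,8}:1  {3,6,7,8}:2  {4,5,7,8}:4  {5,6,7,8}:5
  |U|=5: {1,2,4,5,8}:1  {2,4,5,7,8}:5  {3,5,6,7,8}:7  {4,5,6,7,8}:9
  |U|=6: {0,1,2,4,5,8}:1  {1,2,4,5,7,8}:6  {2,4,5,6,7,8}:14  {3,4,5,6,7,8}:16
  |U|=7: {0,1,2,4,5,7,8}:7  {1,2,4,5,6,7,8}:20  {2,3,4,5,6,7,8}:30
  start at 0(e): 50
  start at 3(c): 27
sum over floor = 77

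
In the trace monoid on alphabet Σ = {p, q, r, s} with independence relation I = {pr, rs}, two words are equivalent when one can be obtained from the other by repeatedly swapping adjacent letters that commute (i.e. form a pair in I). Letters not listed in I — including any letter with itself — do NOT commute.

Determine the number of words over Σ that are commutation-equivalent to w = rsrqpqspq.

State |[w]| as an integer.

3

0(r) covers ∅
1(s) covers ∅
2(r) covers 0:r
3(q) covers 1:s, 2:r
4(p) covers 3:q
5(q) covers 4:p
6(s) covers 5:q
7(p) covers 6:s
8(q) covers 7:p
floor of heap: 0:r, 1:s
completions by unplaced set U, small U first (add the entries for U minus each lowest piece of U):
  |U|=1: {8}:1
  |U|=2: {7,8}:1
  |U|=3: {6,7,8}:1
  |U|=4: {5,6,7,8}:1
  |U|=5: {4,5,6,7,8}:1
  |U|=6: {3,4,5,6,7,8}:1
  |U|=7: {1,3,4,5,6,7,8}:1  {2,3,4,5,6,7,8}:1
  start at 0(r): 2
  start at 1(s): 1
sum over floor = 3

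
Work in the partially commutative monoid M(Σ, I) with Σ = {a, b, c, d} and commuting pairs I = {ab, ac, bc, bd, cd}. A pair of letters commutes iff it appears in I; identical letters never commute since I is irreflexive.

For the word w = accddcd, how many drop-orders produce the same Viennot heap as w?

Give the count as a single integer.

#0=a has no predecessor
#1=c has no predecessor
#2=c depends on [1:c]
#3=d depends on [0:a]
#4=d depends on [3:d]
#5=c depends on [2:c]
#6=d depends on [4:d]
sources: [0:a, 1:c]
N(rest) = Σ N(rest − s) over sources s of rest; N(one piece) = 1:
  size 1 → [5]=1  [6]=1
  size 2 → [2,5]=1  [4,6]=1  [5,6]=2
  size 3 → [1,2,5]=1  [2,5,6]=3  [3,4,6]=1  [4,5,6]=3
  size 4 → [0,3,4,6]=1  [1,2,5,6]=4  [2,4,5,6]=6  [3,4,5,6]=4
  size 5 → [0,3,4,5,6]=5  [1,2,4,5,6]=10  [2,3,4,5,6]=10
  first=0(a) contributes 20
  first=1(c) contributes 15
|[w]| = 35

35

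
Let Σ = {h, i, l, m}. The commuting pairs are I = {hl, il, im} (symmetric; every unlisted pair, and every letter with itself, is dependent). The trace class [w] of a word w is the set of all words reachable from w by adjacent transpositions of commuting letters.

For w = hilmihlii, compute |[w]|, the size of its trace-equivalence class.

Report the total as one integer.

43

drop 0:h onto floor
drop 1:i onto {0:h}
drop 2:l onto floor
drop 3:m onto {0:h, 2:l}
drop 4:i onto {1:i}
drop 5:h onto {3:m, 4:i}
drop 6:l onto {3:m}
drop 7:i onto {5:h}
drop 8:i onto {7:i}
ground layer = {0:h, 2:l}
drop-orders for the pieces not yet dropped (sum over which currently-grounded one goes next):
  1 to go: {6} 1  {8} 1
  2 to go: {6,8} 2  {7,8} 1
  3 to go: {5,7,8} 1  {6,7,8} 3
  4 to go: {4,5,7,8} 1  {5,6,7,8} 4
  5 to go: {1,4,5,7,8} 1  {3,5,6,7,8} 4  {4,5,6,7,8} 5
  6 to go: {1,4,5,6,7,8} 6  {2,3,5,6,7,8} 4  {3,4,5,6,7,8} 9
  7 to go: {1,3,4,5,6,7,8} 15  {2,3,4,5,6,7,8} 13
  if 0:h drops first: 28 orders
  if 2:l drops first: 15 orders
heap linearizations: 43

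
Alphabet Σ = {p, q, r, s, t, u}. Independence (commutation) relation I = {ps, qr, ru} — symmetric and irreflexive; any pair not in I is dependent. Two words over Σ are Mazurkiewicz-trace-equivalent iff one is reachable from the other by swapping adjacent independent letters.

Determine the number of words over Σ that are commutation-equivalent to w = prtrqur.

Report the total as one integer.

0(p) covers ∅
1(r) covers 0:p
2(t) covers 1:r
3(r) covers 2:t
4(q) covers 2:t
5(u) covers 4:q
6(r) covers 3:r
floor of heap: 0:p
completions by unplaced set U, small U first (add the entries for U minus each lowest piece of U):
  |U|=1: {5}:1  {6}:1
  |U|=2: {3,6}:1  {4,5}:1  {5,6}:2
  |U|=3: {3,5,6}:3  {4,5,6}:3
  |U|=4: {3,4,5,6}:6
  |U|=5: {2,3,4,5,6}:6
  start at 0(p): 6

6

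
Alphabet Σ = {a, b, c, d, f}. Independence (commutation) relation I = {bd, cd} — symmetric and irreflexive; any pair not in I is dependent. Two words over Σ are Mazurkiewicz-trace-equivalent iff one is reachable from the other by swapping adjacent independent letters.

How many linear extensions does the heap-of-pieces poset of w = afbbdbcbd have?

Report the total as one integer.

21

#0=a has no predecessor
#1=f depends on [0:a]
#2=b depends on [1:f]
#3=b depends on [2:b]
#4=d depends on [1:f]
#5=b depends on [3:b]
#6=c depends on [5:b]
#7=b depends on [6:c]
#8=d depends on [4:d]
sources: [0:a]
N(rest) = Σ N(rest − s) over sources s of rest; N(one piece) = 1:
  size 1 → [7]=1  [8]=1
  size 2 → [4,8]=1  [6,7]=1  [7,8]=2
  size 3 → [4,7,8]=3  [5,6,7]=1  [6,7,8]=3
  size 4 → [3,5,6,7]=1  [4,6,7,8]=6  [5,6,7,8]=4
  size 5 → [2,3,5,6,7]=1  [3,5,6,7,8]=5  [4,5,6,7,8]=10
  size 6 → [2,3,5,6,7,8]=6  [3,4,5,6,7,8]=15
  size 7 → [2,3,4,5,6,7,8]=21
  first=0(a) contributes 21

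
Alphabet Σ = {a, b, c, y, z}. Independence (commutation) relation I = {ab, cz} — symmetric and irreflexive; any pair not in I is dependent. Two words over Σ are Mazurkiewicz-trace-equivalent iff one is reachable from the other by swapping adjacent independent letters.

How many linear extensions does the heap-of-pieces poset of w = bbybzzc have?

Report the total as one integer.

3

drop 0:b onto floor
drop 1:b onto {0:b}
drop 2:y onto {1:b}
drop 3:b onto {2:y}
drop 4:z onto {3:b}
drop 5:z onto {4:z}
drop 6:c onto {3:b}
ground layer = {0:b}
drop-orders for the pieces not yet dropped (sum over which currently-grounded one goes next):
  1 to go: {5} 1  {6} 1
  2 to go: {4,5} 1  {5,6} 2
  3 to go: {4,5,6} 3
  4 to go: {3,4,5,6} 3
  5 to go: {2,3,4,5,6} 3
  if 0:b drops first: 3 orders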